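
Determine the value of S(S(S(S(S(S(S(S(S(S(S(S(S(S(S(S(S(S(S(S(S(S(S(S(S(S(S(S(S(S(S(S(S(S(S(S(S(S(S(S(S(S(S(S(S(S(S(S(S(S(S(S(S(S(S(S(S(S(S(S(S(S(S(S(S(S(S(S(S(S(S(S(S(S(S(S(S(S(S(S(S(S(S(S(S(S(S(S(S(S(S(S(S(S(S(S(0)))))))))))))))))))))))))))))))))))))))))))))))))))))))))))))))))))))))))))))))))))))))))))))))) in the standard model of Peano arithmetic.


Counting successors applied to 0:
96 applications of S to 0 = 96

96


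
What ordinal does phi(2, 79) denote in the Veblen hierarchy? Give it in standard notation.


phi(2, 79):
phi(2, beta) = zeta_beta (the beta-th zeta number, fixed point of epsilon).
phi(2, 79) = zeta_79

zeta_79


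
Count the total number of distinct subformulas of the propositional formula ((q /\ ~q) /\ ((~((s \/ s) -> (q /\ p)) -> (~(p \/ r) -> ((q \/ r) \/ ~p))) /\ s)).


Formula: ((q /\ ~q) /\ ((~((s \/ s) -> (q /\ p)) -> (~(p \/ r) -> ((q \/ r) \/ ~p))) /\ s))
Subformulas found:
  1. r
  2. q
  3. s
  4. p
  5. ~p
  6. ~q
  7. (s \/ s)
  8. (q /\ p)
  9. (q \/ r)
  10. (p \/ r)
  11. ~(p \/ r)
  12. (q /\ ~q)
  13. ((q \/ r) \/ ~p)
  14. ((s \/ s) -> (q /\ p))
  15. ~((s \/ s) -> (q /\ p))
  16. (~(p \/ r) -> ((q \/ r) \/ ~p))
  17. (~((s \/ s) -> (q /\ p)) -> (~(p \/ r) -> ((q \/ r) \/ ~p)))
  18. ((~((s \/ s) -> (q /\ p)) -> (~(p \/ r) -> ((q \/ r) \/ ~p))) /\ s)
  19. ((q /\ ~q) /\ ((~((s \/ s) -> (q /\ p)) -> (~(p \/ r) -> ((q \/ r) \/ ~p))) /\ s))
Total distinct subformulas = 19

19


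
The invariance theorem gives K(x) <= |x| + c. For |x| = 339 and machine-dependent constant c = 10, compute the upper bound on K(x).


K(x) <= |x| + c = 339 + 10 = 349

349


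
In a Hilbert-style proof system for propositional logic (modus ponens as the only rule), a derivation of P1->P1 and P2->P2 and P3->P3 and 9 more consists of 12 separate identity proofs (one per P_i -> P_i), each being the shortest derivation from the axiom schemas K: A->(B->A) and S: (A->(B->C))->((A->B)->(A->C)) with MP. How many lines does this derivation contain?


The shortest proof of A->A from K and S in the Hilbert calculus has exactly 5 lines:
(1) K instance A->((A->A)->A), (2) S instance, (3) MP on 1,2, (4) K instance A->(A->A), (5) MP on 3,4.
For 12 independent identities: 12 * 5 = 60 lines total.

60


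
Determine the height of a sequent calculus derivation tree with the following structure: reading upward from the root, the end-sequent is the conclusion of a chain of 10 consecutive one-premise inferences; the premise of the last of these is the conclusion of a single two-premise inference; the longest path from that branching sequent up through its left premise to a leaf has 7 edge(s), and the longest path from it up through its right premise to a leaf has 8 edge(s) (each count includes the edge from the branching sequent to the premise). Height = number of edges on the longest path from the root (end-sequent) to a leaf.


Longest path through the left premise: 7 edges (measured from the branching sequent)
Longest path through the right premise: 8 edges
Height of the subtree rooted at the branching sequent: max(7, 8) = 8
The branching sequent sits 10 edges above the root (the chain of one-premise inferences), so height = 8 + 10 = 18

18


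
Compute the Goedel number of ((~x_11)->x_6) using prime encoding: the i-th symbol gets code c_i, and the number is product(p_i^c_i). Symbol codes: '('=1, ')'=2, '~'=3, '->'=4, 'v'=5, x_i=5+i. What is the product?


Formula: ((~x_11)->x_6)
Symbol codes: [1, 1, 3, 16, 2, 4, 11, 2]
Primes: [2, 3, 5, 7, 11, 13, 17, 19]
p_1^1 = 2^1 = 2
p_2^1 = 3^1 = 3
p_3^3 = 5^3 = 125
p_4^16 = 7^16 = 33232930569601
p_5^2 = 11^2 = 121
p_6^4 = 13^4 = 28561
p_7^11 = 17^11 = 34271896307633
p_8^2 = 19^2 = 361
Product = 1065697679757245807030251130135813064750

1065697679757245807030251130135813064750


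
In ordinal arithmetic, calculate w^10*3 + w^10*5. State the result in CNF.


Ordinal addition w^10*3 + w^10*5:
Both terms have the same exponent 10.
w^e*c + w^e*d = w^e*(c+d).
Result = w^10*(3+5) = w^10*8

w^10*8


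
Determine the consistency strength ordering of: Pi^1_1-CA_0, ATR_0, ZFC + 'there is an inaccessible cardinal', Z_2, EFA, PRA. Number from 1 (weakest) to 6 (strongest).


Ordering by consistency strength:
1. EFA
2. PRA
3. ATR_0
4. Pi^1_1-CA_0
5. Z_2
6. ZFC + 'there is an inaccessible cardinal'


Pi^1_1-CA_0=4, ATR_0=3, ZFC + 'there is an inaccessible cardinal'=6, Z_2=5, EFA=1, PRA=2


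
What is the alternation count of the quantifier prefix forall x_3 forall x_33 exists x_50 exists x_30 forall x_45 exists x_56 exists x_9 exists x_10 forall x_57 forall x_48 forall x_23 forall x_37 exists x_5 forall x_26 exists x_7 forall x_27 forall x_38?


Walk the prefix and count type changes:
  position 1: forall -> forall
  position 2: forall -> exists <-- alternation
  position 3: exists -> exists
  position 4: exists -> forall <-- alternation
  position 5: forall -> exists <-- alternation
  position 6: exists -> exists
  position 7: exists -> exists
  position 8: exists -> forall <-- alternation
  position 9: forall -> forall
  position 10: forall -> forall
  position 11: forall -> forall
  position 12: forall -> exists <-- alternation
  position 13: exists -> forall <-- alternation
  position 14: forall -> exists <-- alternation
  position 15: exists -> forall <-- alternation
  position 16: forall -> forall
Total alternations = 8

8


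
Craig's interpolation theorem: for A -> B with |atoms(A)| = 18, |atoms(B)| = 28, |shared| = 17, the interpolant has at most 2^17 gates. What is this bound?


Shared atoms = 17
Craig interpolant size bound = 2^17
= 131072

131072


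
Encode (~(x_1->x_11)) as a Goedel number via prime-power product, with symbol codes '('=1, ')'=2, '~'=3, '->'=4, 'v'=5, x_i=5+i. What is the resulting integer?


Formula: (~(x_1->x_11))
Symbol codes: [1, 3, 1, 6, 4, 16, 2, 2]
Primes: [2, 3, 5, 7, 11, 13, 17, 19]
p_1^1 = 2^1 = 2
p_2^3 = 3^3 = 27
p_3^1 = 5^1 = 5
p_4^6 = 7^6 = 117649
p_5^4 = 11^4 = 14641
p_6^16 = 13^16 = 665416609183179841
p_7^2 = 17^2 = 289
p_8^2 = 19^2 = 361
Product = 32286534073449649108342847323974270

32286534073449649108342847323974270


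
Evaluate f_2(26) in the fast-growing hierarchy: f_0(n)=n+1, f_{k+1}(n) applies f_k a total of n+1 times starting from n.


f_2(26) = f_1^27(26)
f_1(m) = 2m + 1.
Iterating: f_1^k(n) = 2^k*(n+1) - 1.
f_2(26) = 2^27*(26+1) - 1 = 134217728*27 - 1 = 3623878655

3623878655


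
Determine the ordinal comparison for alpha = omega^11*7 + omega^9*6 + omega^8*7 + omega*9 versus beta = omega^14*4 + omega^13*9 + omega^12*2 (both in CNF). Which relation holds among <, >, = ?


Compare term by term from highest exponent:
alpha = omega^11*7 + omega^9*6 + omega^8*7 + omega*9
beta = omega^14*4 + omega^13*9 + omega^12*2
Term 1: alpha has omega^11*7, beta has omega^14*4
Term 2: alpha has omega^9*6, beta has omega^13*9
Term 3: alpha has omega^8*7, beta has omega^12*2
Term 4: alpha has omega^1*9, beta has omega^0*0
Result: alpha < beta

alpha < beta


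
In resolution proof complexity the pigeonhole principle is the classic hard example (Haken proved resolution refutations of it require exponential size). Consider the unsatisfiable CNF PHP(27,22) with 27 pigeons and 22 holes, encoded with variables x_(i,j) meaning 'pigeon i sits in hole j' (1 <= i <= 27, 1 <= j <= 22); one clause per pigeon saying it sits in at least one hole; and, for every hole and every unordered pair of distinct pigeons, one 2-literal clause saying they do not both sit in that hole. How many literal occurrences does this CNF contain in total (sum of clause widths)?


PHP(27,22): 27 pigeons, 22 holes, 27*22 = 594 variables.
- pigeon clauses: one per pigeon -> 27 clauses of width 22 -> 594 literals
- hole clauses: 22 holes * C(27,2) = 22 * 351 -> 7722 clauses of width 2 -> 15444 literals
Total literal occurrences = 594 + 15444 = 16038

16038


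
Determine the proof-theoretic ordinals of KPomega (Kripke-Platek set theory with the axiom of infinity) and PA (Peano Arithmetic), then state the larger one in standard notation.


Proof-theoretic ordinal of KPomega (Kripke-Platek set theory with the axiom of infinity): psi_0(epsilon_{Omega+1})
Proof-theoretic ordinal of PA (Peano Arithmetic): epsilon_0
Comparing: epsilon_0 < psi_0(epsilon_{Omega+1}).
The larger ordinal is psi_0(epsilon_{Omega+1}) (from KPomega (Kripke-Platek set theory with the axiom of infinity)).

psi_0(epsilon_{Omega+1})


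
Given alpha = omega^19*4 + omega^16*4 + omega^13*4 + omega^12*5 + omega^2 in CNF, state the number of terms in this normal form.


CNF: omega^19*4 + omega^16*4 + omega^13*4 + omega^12*5 + omega^2
Count the summands separated by '+':
  term 1: omega^19*4
  term 2: omega^16*4
  term 3: omega^13*4
  term 4: omega^12*5
  term 5: omega^2
Total terms = 5

5


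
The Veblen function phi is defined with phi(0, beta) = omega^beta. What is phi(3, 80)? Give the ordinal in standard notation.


phi(3, 80):
phi(3, beta) = eta_beta (the beta-th eta number, fixed point of zeta).
phi(3, 80) = eta_80

eta_80


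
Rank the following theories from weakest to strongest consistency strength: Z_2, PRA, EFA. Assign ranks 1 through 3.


Ordering by consistency strength:
1. EFA
2. PRA
3. Z_2


Z_2=3, PRA=2, EFA=1


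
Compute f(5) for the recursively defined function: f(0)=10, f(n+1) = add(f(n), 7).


f(0) = 10
f(1) = add(f(0), 7) = add(10, 7) = 17
f(2) = add(f(1), 7) = add(17, 7) = 24
f(3) = add(f(2), 7) = add(24, 7) = 31
f(4) = add(f(3), 7) = add(31, 7) = 38
f(5) = add(f(4), 7) = add(38, 7) = 45


45


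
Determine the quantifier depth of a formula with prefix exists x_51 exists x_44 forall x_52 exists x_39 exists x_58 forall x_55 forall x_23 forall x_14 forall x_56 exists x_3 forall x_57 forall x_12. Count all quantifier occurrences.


Quantifier prefix has 12 quantifier symbols.
Quantifier depth = 12

12


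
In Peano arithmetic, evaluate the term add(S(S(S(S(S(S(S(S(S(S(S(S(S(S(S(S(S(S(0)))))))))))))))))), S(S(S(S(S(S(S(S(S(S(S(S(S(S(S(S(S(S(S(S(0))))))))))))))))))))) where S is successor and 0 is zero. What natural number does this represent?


add(S^18(0), S^20(0)):
S^18(0) = 18
S^20(0) = 20
18 + 20 = 38

38


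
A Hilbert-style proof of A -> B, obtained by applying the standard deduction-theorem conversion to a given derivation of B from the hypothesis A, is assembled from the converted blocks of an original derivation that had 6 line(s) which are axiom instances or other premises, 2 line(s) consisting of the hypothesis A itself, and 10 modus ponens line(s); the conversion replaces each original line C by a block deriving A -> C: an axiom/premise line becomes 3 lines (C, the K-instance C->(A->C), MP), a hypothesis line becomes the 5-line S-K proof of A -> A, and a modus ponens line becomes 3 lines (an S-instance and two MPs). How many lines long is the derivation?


Deduction-theorem conversion, block by block:
- 6 axiom/premise lines -> 3 lines each = 18
- 2 hypothesis lines -> 5 lines each (identity proof A->A) = 10
- 10 MP lines -> 3 lines each (S-instance, MP, MP) = 30
Total = 18 + 10 + 30 = 58 lines.

58


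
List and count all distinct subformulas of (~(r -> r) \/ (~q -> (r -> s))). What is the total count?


Formula: (~(r -> r) \/ (~q -> (r -> s)))
Subformulas found:
  1. q
  2. s
  3. r
  4. ~q
  5. (r -> r)
  6. (r -> s)
  7. ~(r -> r)
  8. (~q -> (r -> s))
  9. (~(r -> r) \/ (~q -> (r -> s)))
Total distinct subformulas = 9

9


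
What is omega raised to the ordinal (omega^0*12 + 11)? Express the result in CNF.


omega^(omega^0*12 + 11):
omega^0 = 1, so the exponent is 12 + 11 = 23 (finite ordinal addition).
Result = omega^23, already a single CNF term.

omega^23


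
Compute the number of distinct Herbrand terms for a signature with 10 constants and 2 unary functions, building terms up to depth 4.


Herbrand terms by depth:
Depth 0: 10 constants
Depth 1: 20 new terms (running total: 30)
Depth 2: 40 new terms (running total: 70)
Depth 3: 80 new terms (running total: 150)
Depth 4: 160 new terms (running total: 310)
Total distinct ground terms = 310

310


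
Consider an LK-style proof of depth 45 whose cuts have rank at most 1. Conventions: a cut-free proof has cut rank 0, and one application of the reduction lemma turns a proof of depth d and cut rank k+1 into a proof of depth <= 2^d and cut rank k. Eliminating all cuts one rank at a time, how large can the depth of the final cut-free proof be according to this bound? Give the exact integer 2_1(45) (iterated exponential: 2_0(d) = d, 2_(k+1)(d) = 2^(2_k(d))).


Each rank reduction sends depth d to at most 2^d; cut rank r needs r reductions.
2_0(45) = 45
2_1(45) = 2^45 = 35184372088832
Cut-free depth bound = 35184372088832

35184372088832


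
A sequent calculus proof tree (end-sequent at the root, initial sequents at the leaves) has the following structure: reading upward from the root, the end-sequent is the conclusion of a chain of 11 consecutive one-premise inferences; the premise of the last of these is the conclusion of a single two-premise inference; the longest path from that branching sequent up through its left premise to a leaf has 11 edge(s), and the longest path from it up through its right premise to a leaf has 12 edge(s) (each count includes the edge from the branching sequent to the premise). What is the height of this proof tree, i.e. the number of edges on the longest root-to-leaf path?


Longest path through the left premise: 11 edges (measured from the branching sequent)
Longest path through the right premise: 12 edges
Height of the subtree rooted at the branching sequent: max(11, 12) = 12
The branching sequent sits 11 edges above the root (the chain of one-premise inferences), so height = 12 + 11 = 23

23


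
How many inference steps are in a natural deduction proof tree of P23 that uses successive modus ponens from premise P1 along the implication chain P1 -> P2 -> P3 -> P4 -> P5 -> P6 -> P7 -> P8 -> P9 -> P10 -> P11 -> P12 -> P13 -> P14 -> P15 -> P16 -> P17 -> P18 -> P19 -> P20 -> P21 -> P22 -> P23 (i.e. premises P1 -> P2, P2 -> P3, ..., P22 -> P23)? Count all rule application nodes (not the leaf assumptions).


We have a chain: P1 -> P2 -> P3 -> P4 -> P5 -> P6 -> P7 -> P8 -> P9 -> P10 -> P11 -> P12 -> P13 -> P14 -> P15 -> P16 -> P17 -> P18 -> P19 -> P20 -> P21 -> P22 -> P23.
Each modus ponens application produces the next variable.
The chain has 23 propositions, so 23-1 = 22 modus ponens steps.
Total inference nodes = 22

22


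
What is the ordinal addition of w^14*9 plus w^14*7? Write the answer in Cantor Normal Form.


Ordinal addition w^14*9 + w^14*7:
Both terms have the same exponent 14.
w^e*c + w^e*d = w^e*(c+d).
Result = w^14*(9+7) = w^14*16

w^14*16


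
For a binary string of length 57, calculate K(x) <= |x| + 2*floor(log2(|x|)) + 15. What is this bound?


floor(log2(57)) = 5
2 * 5 = 10
K(x) <= 57 + 10 + 15 = 82

82


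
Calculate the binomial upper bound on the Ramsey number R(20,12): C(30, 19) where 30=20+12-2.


R(20,12) <= C(20+12-2, 20-1) = C(30, 19)
C(30, 19) = 30! / (19! * 11!)
= 54627300

54627300


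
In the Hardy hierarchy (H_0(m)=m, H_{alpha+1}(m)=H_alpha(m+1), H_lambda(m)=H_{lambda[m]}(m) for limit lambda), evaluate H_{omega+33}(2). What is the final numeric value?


H_{omega+33}(2):
Unwind the 33 successor steps: H_{omega+33}(2) = H_omega(2+33) = H_omega(35).
H_omega(m) = H_m(m) = m + m = 2m.
Result = 2 * 35 = 70

70


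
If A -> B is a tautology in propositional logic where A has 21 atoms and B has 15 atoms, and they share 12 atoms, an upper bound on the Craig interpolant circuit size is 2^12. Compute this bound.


Shared atoms = 12
Craig interpolant size bound = 2^12
= 4096

4096


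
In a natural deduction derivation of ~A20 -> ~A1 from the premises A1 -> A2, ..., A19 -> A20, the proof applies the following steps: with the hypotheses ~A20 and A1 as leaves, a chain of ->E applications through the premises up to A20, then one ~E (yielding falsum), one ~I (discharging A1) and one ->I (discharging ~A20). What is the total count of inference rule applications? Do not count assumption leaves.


From hypothesis A1, 19 ->E steps along the 19 premises yield A20.
~E with hypothesis ~A20 gives falsum (1 node); ~I discharging A1 gives ~A1 (1 node); ->I discharging ~A20 gives the goal (1 node).
Total = 19 + 3 = 22 inference nodes.

22


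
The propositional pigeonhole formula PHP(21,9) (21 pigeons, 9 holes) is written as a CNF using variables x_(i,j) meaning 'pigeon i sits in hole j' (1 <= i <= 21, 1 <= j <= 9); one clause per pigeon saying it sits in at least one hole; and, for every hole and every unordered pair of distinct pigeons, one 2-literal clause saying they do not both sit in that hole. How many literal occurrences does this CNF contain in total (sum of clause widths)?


PHP(21,9): 21 pigeons, 9 holes, 21*9 = 189 variables.
- pigeon clauses: one per pigeon -> 21 clauses of width 9 -> 189 literals
- hole clauses: 9 holes * C(21,2) = 9 * 210 -> 1890 clauses of width 2 -> 3780 literals
Total literal occurrences = 189 + 3780 = 3969

3969


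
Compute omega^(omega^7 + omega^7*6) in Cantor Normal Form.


omega^(omega^7 + omega^7*6):
Both terms of the exponent have the same exponent 7, so they merge: omega^7 + omega^7*6 = omega^7*(1+6) = omega^7*7.
omega raised to a CNF ordinal is a single CNF term: Result = omega^(omega^7*7)

omega^(omega^7*7)


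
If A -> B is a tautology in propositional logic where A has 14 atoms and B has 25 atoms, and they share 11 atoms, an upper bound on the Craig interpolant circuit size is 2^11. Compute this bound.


Shared atoms = 11
Craig interpolant size bound = 2^11
= 2048

2048


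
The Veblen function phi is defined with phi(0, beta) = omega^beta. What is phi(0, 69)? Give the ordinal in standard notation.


phi(0, 69):
phi(0, beta) = omega^beta by definition.
phi(0, 69) = omega^69

omega^69


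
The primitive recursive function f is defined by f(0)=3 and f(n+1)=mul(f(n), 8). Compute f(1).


f(0) = 3
f(1) = mul(f(0), 8) = mul(3, 8) = 24


24


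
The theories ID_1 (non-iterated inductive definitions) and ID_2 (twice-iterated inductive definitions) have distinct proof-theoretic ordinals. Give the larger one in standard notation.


Proof-theoretic ordinal of ID_1 (non-iterated inductive definitions): psi_0(epsilon_{Omega+1})
Proof-theoretic ordinal of ID_2 (twice-iterated inductive definitions): psi_0(epsilon_{Omega_2+1})
Comparing: psi_0(epsilon_{Omega+1}) < psi_0(epsilon_{Omega_2+1}).
The larger ordinal is psi_0(epsilon_{Omega_2+1}) (from ID_2 (twice-iterated inductive definitions)).

psi_0(epsilon_{Omega_2+1})


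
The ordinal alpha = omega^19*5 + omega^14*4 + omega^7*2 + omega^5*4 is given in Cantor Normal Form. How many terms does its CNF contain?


CNF: omega^19*5 + omega^14*4 + omega^7*2 + omega^5*4
Count the summands separated by '+':
  term 1: omega^19*5
  term 2: omega^14*4
  term 3: omega^7*2
  term 4: omega^5*4
Total terms = 4

4


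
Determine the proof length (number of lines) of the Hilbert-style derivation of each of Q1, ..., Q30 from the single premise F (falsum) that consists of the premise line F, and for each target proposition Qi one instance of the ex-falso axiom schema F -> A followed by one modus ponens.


Ex falso, line by line:
- 1 premise line (F)
- 30 targets, each needing 1 axiom instance (F -> Qi) + 1 MP = 2 lines: 2 * 30 = 60
Total = 1 + 60 = 61 lines.

61


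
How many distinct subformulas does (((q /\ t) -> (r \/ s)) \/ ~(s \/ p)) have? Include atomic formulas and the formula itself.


Formula: (((q /\ t) -> (r \/ s)) \/ ~(s \/ p))
Subformulas found:
  1. q
  2. s
  3. r
  4. t
  5. p
  6. (q /\ t)
  7. (r \/ s)
  8. (s \/ p)
  9. ~(s \/ p)
  10. ((q /\ t) -> (r \/ s))
  11. (((q /\ t) -> (r \/ s)) \/ ~(s \/ p))
Total distinct subformulas = 11

11


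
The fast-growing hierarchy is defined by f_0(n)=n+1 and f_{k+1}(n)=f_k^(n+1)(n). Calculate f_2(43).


f_2(43) = f_1^44(43)
f_1(m) = 2m + 1.
Iterating: f_1^k(n) = 2^k*(n+1) - 1.
f_2(43) = 2^44*(43+1) - 1 = 17592186044416*44 - 1 = 774056185954303

774056185954303


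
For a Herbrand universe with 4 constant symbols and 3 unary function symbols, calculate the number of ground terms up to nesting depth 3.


Herbrand terms by depth:
Depth 0: 4 constants
Depth 1: 12 new terms (running total: 16)
Depth 2: 36 new terms (running total: 52)
Depth 3: 108 new terms (running total: 160)
Total distinct ground terms = 160

160


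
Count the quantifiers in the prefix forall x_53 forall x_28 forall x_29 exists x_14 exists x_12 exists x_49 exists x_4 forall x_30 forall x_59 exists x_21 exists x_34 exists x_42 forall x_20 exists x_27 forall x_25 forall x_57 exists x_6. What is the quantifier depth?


Quantifier prefix has 17 quantifier symbols.
Quantifier depth = 17

17


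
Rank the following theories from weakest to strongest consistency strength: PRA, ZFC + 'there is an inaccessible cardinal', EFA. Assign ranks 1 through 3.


Ordering by consistency strength:
1. EFA
2. PRA
3. ZFC + 'there is an inaccessible cardinal'


PRA=2, ZFC + 'there is an inaccessible cardinal'=3, EFA=1


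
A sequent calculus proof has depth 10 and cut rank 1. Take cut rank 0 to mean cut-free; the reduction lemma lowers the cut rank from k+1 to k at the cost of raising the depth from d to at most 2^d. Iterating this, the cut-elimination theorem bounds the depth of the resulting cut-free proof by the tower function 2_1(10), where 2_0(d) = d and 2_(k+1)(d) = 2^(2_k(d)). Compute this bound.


Each rank reduction sends depth d to at most 2^d; cut rank r needs r reductions.
2_0(10) = 10
2_1(10) = 2^10 = 1024
Cut-free depth bound = 1024

1024


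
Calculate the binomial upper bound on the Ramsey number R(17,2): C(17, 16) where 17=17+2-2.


R(17,2) <= C(17+2-2, 17-1) = C(17, 16)
C(17, 16) = 17! / (16! * 1!)
= 17

17


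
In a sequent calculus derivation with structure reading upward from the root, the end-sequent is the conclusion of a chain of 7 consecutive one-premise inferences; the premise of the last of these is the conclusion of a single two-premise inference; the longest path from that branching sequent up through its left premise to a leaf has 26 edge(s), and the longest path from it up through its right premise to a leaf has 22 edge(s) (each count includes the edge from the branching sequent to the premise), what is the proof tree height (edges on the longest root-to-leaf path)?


Longest path through the left premise: 26 edges (measured from the branching sequent)
Longest path through the right premise: 22 edges
Height of the subtree rooted at the branching sequent: max(26, 22) = 26
The branching sequent sits 7 edges above the root (the chain of one-premise inferences), so height = 26 + 7 = 33

33


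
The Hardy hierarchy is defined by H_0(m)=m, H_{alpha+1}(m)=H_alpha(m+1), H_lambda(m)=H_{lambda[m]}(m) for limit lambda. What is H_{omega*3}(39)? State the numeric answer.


H_{omega*3}(39):
For the Hardy hierarchy, H_{omega*k}(n) = 2^k * n.
2^3 = 8.
8 * 39 = 312

312


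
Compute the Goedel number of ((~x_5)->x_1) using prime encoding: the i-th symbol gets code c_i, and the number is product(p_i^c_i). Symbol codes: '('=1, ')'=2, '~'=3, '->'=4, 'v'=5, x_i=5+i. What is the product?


Formula: ((~x_5)->x_1)
Symbol codes: [1, 1, 3, 10, 2, 4, 6, 2]
Primes: [2, 3, 5, 7, 11, 13, 17, 19]
p_1^1 = 2^1 = 2
p_2^1 = 3^1 = 3
p_3^3 = 5^3 = 125
p_4^10 = 7^10 = 282475249
p_5^2 = 11^2 = 121
p_6^4 = 13^4 = 28561
p_7^6 = 17^6 = 24137569
p_8^2 = 19^2 = 361
Product = 6379713461498672301697440750

6379713461498672301697440750


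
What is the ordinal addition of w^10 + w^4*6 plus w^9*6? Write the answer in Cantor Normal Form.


Ordinal addition (w^10 + w^4*6) + w^9*6:
alpha's leading term has exponent 10 > beta's exponent 9, so it survives.
alpha's tail term has exponent 4 < beta's exponent 9, so it is absorbed by beta.
In ordinal addition, any term followed by a strictly larger-exponent term is absorbed.
Result = w^10 + w^9*6

w^10 + w^9*6


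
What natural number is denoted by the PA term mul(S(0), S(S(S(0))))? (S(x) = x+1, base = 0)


mul(S^1(0), S^3(0)):
S^1(0) = 1
S^3(0) = 3
1 * 3 = 3

3


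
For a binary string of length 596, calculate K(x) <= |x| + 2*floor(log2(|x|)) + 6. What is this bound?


floor(log2(596)) = 9
2 * 9 = 18
K(x) <= 596 + 18 + 6 = 620

620


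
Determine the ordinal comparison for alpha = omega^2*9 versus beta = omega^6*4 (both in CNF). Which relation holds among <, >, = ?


Compare term by term from highest exponent:
alpha = omega^2*9
beta = omega^6*4
Term 1: alpha has omega^2*9, beta has omega^6*4
Result: alpha < beta

alpha < beta


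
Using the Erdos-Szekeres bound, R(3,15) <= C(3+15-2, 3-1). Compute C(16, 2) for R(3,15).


R(3,15) <= C(3+15-2, 3-1) = C(16, 2)
C(16, 2) = 16! / (2! * 14!)
= 120

120


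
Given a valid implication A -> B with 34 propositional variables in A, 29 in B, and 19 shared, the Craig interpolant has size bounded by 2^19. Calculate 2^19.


Shared atoms = 19
Craig interpolant size bound = 2^19
= 524288

524288


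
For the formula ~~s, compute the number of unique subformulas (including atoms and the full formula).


Formula: ~~s
Subformulas found:
  1. s
  2. ~s
  3. ~~s
Total distinct subformulas = 3

3


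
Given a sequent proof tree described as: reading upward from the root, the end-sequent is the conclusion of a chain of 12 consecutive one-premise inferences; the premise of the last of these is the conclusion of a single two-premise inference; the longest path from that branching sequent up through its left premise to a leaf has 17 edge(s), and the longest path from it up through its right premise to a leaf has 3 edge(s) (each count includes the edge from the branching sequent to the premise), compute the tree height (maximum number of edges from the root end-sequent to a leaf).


Longest path through the left premise: 17 edges (measured from the branching sequent)
Longest path through the right premise: 3 edges
Height of the subtree rooted at the branching sequent: max(17, 3) = 17
The branching sequent sits 12 edges above the root (the chain of one-premise inferences), so height = 17 + 12 = 29

29


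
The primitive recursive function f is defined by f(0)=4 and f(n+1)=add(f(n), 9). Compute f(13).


f(0) = 4
f(1) = add(f(0), 9) = add(4, 9) = 13
f(2) = add(f(1), 9) = add(13, 9) = 22
f(3) = add(f(2), 9) = add(22, 9) = 31
f(4) = add(f(3), 9) = add(31, 9) = 40
f(5) = add(f(4), 9) = add(40, 9) = 49
f(6) = add(f(5), 9) = add(49, 9) = 58
f(7) = add(f(6), 9) = add(58, 9) = 67
f(8) = add(f(7), 9) = add(67, 9) = 76
f(9) = add(f(8), 9) = add(76, 9) = 85
f(10) = add(f(9), 9) = add(85, 9) = 94
f(11) = add(f(10), 9) = add(94, 9) = 103
f(12) = add(f(11), 9) = add(103, 9) = 112
f(13) = add(f(12), 9) = add(112, 9) = 121


121


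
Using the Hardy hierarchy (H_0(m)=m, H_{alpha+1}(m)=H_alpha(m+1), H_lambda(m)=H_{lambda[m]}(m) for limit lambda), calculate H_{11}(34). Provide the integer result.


H_11(34):
For finite ordinals k, H_k(n) = n + k (each successor step adds 1).
H_11(34) = 34 + 11 = 45

45


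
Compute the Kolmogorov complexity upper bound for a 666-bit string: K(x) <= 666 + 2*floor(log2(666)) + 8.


floor(log2(666)) = 9
2 * 9 = 18
K(x) <= 666 + 18 + 8 = 692

692


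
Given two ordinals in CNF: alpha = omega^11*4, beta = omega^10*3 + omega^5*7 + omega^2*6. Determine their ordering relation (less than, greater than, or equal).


Compare term by term from highest exponent:
alpha = omega^11*4
beta = omega^10*3 + omega^5*7 + omega^2*6
Term 1: alpha has omega^11*4, beta has omega^10*3
Term 2: alpha has omega^0*0, beta has omega^5*7
Term 3: alpha has omega^0*0, beta has omega^2*6
Result: alpha > beta

alpha > beta


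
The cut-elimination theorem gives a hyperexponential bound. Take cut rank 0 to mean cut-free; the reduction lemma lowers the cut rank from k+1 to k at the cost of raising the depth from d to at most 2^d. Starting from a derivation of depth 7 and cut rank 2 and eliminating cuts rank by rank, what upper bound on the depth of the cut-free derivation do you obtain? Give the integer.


Each rank reduction sends depth d to at most 2^d; cut rank r needs r reductions.
2_0(7) = 7
2_1(7) = 2^7 = 128
2_2(7) = 2^128 = 340282366920938463463374607431768211456
Cut-free depth bound = 340282366920938463463374607431768211456

340282366920938463463374607431768211456


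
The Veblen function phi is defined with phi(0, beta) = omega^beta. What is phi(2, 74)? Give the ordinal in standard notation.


phi(2, 74):
phi(2, beta) = zeta_beta (the beta-th zeta number, fixed point of epsilon).
phi(2, 74) = zeta_74

zeta_74


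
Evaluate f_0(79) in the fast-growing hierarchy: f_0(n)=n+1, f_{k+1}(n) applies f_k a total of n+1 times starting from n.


f_0(79) = 79 + 1 = 80

80


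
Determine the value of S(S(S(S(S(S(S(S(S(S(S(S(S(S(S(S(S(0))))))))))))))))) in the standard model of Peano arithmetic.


Counting successors applied to 0:
17 applications of S to 0 = 17

17


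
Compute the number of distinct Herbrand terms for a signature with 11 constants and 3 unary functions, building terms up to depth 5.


Herbrand terms by depth:
Depth 0: 11 constants
Depth 1: 33 new terms (running total: 44)
Depth 2: 99 new terms (running total: 143)
Depth 3: 297 new terms (running total: 440)
Depth 4: 891 new terms (running total: 1331)
Depth 5: 2673 new terms (running total: 4004)
Total distinct ground terms = 4004

4004


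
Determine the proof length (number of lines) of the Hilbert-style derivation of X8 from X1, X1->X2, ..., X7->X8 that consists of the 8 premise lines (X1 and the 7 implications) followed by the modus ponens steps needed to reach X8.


We have 8 premise lines: X1 and 7 implications.
Each implication is detached once by MP, giving 7 MP lines.
8 premise lines + 7 MP lines = 15 total lines.

15


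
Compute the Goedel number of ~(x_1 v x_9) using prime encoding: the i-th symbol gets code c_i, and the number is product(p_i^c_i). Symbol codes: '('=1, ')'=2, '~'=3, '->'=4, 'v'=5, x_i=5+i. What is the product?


Formula: ~(x_1 v x_9)
Symbol codes: [3, 1, 6, 5, 14, 2]
Primes: [2, 3, 5, 7, 11, 13]
p_1^3 = 2^3 = 8
p_2^1 = 3^1 = 3
p_3^6 = 5^6 = 15625
p_4^5 = 7^5 = 16807
p_5^14 = 11^14 = 379749833583241
p_6^2 = 13^2 = 169
Product = 404488114336000057988625000

404488114336000057988625000


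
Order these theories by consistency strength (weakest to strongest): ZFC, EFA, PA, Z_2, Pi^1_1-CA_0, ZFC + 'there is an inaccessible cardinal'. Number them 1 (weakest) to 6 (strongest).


Ordering by consistency strength:
1. EFA
2. PA
3. Pi^1_1-CA_0
4. Z_2
5. ZFC
6. ZFC + 'there is an inaccessible cardinal'


ZFC=5, EFA=1, PA=2, Z_2=4, Pi^1_1-CA_0=3, ZFC + 'there is an inaccessible cardinal'=6


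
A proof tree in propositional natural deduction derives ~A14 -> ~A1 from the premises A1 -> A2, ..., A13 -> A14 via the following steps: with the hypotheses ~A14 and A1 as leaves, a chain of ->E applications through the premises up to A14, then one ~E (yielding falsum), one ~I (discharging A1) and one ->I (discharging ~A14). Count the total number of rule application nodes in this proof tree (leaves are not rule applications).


From hypothesis A1, 13 ->E steps along the 13 premises yield A14.
~E with hypothesis ~A14 gives falsum (1 node); ~I discharging A1 gives ~A1 (1 node); ->I discharging ~A14 gives the goal (1 node).
Total = 13 + 3 = 16 inference nodes.

16


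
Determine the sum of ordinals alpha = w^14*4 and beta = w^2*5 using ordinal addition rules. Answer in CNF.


Ordinal addition w^14*4 + w^2*5:
Leading exponent of alpha (14) > leading exponent of beta (2).
Since alpha's term has higher exponent than beta's leading term,
the sum is simply alpha followed by beta.
Result = w^14*4 + w^2*5

w^14*4 + w^2*5


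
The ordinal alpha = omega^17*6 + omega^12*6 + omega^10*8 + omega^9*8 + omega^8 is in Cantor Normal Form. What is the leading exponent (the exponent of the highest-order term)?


CNF: omega^17*6 + omega^12*6 + omega^10*8 + omega^9*8 + omega^8
The leading term is omega^17*6, which has exponent 17.

17


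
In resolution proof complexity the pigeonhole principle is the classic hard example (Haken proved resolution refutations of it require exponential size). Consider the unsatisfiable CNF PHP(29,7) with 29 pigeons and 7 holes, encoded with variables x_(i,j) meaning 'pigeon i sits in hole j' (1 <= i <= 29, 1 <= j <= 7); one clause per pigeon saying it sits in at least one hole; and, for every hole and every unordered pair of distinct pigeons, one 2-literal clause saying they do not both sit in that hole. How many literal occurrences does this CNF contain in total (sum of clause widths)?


PHP(29,7): 29 pigeons, 7 holes, 29*7 = 203 variables.
- pigeon clauses: one per pigeon -> 29 clauses of width 7 -> 203 literals
- hole clauses: 7 holes * C(29,2) = 7 * 406 -> 2842 clauses of width 2 -> 5684 literals
Total literal occurrences = 203 + 5684 = 5887

5887


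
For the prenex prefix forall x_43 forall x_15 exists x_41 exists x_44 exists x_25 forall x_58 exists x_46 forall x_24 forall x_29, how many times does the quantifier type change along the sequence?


Walk the prefix and count type changes:
  position 1: forall -> forall
  position 2: forall -> exists <-- alternation
  position 3: exists -> exists
  position 4: exists -> exists
  position 5: exists -> forall <-- alternation
  position 6: forall -> exists <-- alternation
  position 7: exists -> forall <-- alternation
  position 8: forall -> forall
Total alternations = 4

4


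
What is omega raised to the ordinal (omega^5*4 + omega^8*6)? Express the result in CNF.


omega^(omega^5*4 + omega^8*6):
In ordinal addition a term is absorbed by a following term of strictly larger exponent: 5 < 8, so omega^5*4 + omega^8*6 = omega^8*6.
omega raised to a CNF ordinal is a single CNF term: Result = omega^(omega^8*6)

omega^(omega^8*6)


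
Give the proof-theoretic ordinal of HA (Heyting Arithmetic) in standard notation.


The proof-theoretic ordinal of HA (Heyting Arithmetic) is a standard result in ordinal analysis.
This ordinal is the supremum of order types of primitive recursive well-orderings
that the theory can prove to be well-ordered.
For HA (Heyting Arithmetic), the proof-theoretic ordinal is epsilon_0.

epsilon_0


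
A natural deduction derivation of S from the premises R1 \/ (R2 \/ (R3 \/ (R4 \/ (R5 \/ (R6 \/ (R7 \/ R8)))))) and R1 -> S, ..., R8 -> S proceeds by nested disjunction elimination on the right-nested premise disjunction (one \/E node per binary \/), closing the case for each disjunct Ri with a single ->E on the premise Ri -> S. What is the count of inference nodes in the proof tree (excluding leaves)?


The premise R1 \/ (R2 \/ (R3 \/ (R4 \/ (R5 \/ (R6 \/ (R7 \/ R8)))))) contains 8 disjuncts, hence 7 binary \/ connectives.
- Each binary \/ is eliminated once: 7 \/E nodes.
- Each of the 8 cases Ri derives S by one ->E with Ri -> S: 8 ->E nodes.
Total = 7 + 8 = 15

15


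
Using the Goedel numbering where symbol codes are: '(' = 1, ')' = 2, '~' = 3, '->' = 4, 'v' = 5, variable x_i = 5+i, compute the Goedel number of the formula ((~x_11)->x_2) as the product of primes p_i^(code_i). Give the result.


Formula: ((~x_11)->x_2)
Symbol codes: [1, 1, 3, 16, 2, 4, 7, 2]
Primes: [2, 3, 5, 7, 11, 13, 17, 19]
p_1^1 = 2^1 = 2
p_2^1 = 3^1 = 3
p_3^3 = 5^3 = 125
p_4^16 = 7^16 = 33232930569601
p_5^2 = 11^2 = 121
p_6^4 = 13^4 = 28561
p_7^7 = 17^7 = 410338673
p_8^2 = 19^2 = 361
Product = 12759637453541574059580837515544750

12759637453541574059580837515544750


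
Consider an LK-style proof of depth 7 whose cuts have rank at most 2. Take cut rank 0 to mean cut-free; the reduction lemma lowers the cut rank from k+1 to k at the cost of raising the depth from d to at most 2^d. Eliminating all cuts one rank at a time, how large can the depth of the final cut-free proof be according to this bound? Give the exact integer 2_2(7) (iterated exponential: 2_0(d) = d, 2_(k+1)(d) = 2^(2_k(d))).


Each rank reduction sends depth d to at most 2^d; cut rank r needs r reductions.
2_0(7) = 7
2_1(7) = 2^7 = 128
2_2(7) = 2^128 = 340282366920938463463374607431768211456
Cut-free depth bound = 340282366920938463463374607431768211456

340282366920938463463374607431768211456


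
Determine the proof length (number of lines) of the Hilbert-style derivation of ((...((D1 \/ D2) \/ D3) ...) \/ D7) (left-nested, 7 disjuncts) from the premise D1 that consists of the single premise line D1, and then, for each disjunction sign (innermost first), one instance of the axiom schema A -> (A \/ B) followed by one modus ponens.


Building the left-nested 7-ary disjunction from D1:
- 1 premise line (D1)
- 7 disjuncts means 6 disjunction signs; each needs 1 axiom instance + 1 MP = 2 lines: 2 * 6 = 12
Total = 1 + 12 = 13 lines.

13


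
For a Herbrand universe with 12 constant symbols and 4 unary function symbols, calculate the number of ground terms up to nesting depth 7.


Herbrand terms by depth:
Depth 0: 12 constants
Depth 1: 48 new terms (running total: 60)
Depth 2: 192 new terms (running total: 252)
Depth 3: 768 new terms (running total: 1020)
Depth 4: 3072 new terms (running total: 4092)
Depth 5: 12288 new terms (running total: 16380)
Depth 6: 49152 new terms (running total: 65532)
Depth 7: 196608 new terms (running total: 262140)
Total distinct ground terms = 262140

262140


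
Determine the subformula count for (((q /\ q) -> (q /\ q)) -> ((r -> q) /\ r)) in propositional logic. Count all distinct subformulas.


Formula: (((q /\ q) -> (q /\ q)) -> ((r -> q) /\ r))
Subformulas found:
  1. q
  2. r
  3. (r -> q)
  4. (q /\ q)
  5. ((r -> q) /\ r)
  6. ((q /\ q) -> (q /\ q))
  7. (((q /\ q) -> (q /\ q)) -> ((r -> q) /\ r))
Total distinct subformulas = 7

7


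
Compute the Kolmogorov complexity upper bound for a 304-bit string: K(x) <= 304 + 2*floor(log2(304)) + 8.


floor(log2(304)) = 8
2 * 8 = 16
K(x) <= 304 + 16 + 8 = 328

328


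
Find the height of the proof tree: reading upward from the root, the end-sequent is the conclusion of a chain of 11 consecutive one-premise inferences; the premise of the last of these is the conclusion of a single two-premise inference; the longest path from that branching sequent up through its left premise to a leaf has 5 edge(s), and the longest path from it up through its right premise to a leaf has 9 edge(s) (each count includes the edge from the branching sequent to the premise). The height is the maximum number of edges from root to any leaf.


Longest path through the left premise: 5 edges (measured from the branching sequent)
Longest path through the right premise: 9 edges
Height of the subtree rooted at the branching sequent: max(5, 9) = 9
The branching sequent sits 11 edges above the root (the chain of one-premise inferences), so height = 9 + 11 = 20

20


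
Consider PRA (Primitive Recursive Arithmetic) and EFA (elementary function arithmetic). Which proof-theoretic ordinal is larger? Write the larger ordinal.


Proof-theoretic ordinal of PRA (Primitive Recursive Arithmetic): omega^omega
Proof-theoretic ordinal of EFA (elementary function arithmetic): omega^3
Comparing: omega^3 < omega^omega.
The larger ordinal is omega^omega (from PRA (Primitive Recursive Arithmetic)).

omega^omega


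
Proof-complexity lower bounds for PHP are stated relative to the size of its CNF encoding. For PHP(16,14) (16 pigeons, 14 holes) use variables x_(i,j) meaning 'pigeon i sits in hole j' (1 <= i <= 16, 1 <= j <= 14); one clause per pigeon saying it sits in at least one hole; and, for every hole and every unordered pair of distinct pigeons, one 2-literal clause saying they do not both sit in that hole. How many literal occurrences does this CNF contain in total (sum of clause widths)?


PHP(16,14): 16 pigeons, 14 holes, 16*14 = 224 variables.
- pigeon clauses: one per pigeon -> 16 clauses of width 14 -> 224 literals
- hole clauses: 14 holes * C(16,2) = 14 * 120 -> 1680 clauses of width 2 -> 3360 literals
Total literal occurrences = 224 + 3360 = 3584

3584
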